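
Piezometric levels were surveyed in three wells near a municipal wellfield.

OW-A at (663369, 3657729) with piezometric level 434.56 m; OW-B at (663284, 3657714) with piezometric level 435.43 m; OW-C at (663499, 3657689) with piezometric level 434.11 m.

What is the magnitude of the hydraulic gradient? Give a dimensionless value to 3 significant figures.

Differences from OW-A: to OW-B (Δx, Δy, Δh) = (-85, -15, +0.87); to OW-C = (130, -40, -0.45).
Determinant of the coordinate differences = (-85)·(-40) − 130·(-15) = 5350.
∂h/∂x = [(+0.87)·(-40) − (-0.45)·(-15)] / 5350 = -0.007766
∂h/∂y = [(-85)·(-0.45) − 130·(+0.87)] / 5350 = -0.01399
|∇h| = √(-0.007766² + -0.01399²) = 0.016

0.0160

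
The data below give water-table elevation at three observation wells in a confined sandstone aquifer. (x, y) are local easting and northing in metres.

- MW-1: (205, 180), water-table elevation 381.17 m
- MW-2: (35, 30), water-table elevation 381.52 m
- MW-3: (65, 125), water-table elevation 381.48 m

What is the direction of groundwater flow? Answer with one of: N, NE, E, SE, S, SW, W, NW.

E

Taking MW-1 as reference: MW-2−MW-1 = (-170, -150, +0.35); MW-3−MW-1 = (-140, -55, +0.31).
Solve a·Δx + b·Δy = Δh: det = (-170)·(-55) − (-140)·(-150) = -11650.
∂h/∂x = [(+0.35)·(-55) − (+0.31)·(-150)] / -11650 = -0.002339
∂h/∂y = [(-170)·(+0.31) − (-140)·(+0.35)] / -11650 = +0.0003176
Flow = −∇h = (+0.002339 east, -0.0003176 north), which points east.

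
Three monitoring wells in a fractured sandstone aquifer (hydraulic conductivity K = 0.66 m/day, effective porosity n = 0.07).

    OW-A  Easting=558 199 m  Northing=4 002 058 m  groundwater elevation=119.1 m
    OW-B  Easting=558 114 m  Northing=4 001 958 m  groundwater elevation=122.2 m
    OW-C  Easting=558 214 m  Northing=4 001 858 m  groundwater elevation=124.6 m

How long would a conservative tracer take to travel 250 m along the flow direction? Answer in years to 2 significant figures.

Differences from OW-A: to OW-B (Δx, Δy, Δh) = (-85, -100, +3.1); to OW-C = (15, -200, +5.5).
Determinant of the coordinate differences = (-85)·(-200) − 15·(-100) = 18500.
∂h/∂x = [(+3.1)·(-200) − (+5.5)·(-100)] / 18500 = -0.003784
∂h/∂y = [(-85)·(+5.5) − 15·(+3.1)] / 18500 = -0.02778
|∇h| = √(-0.003784² + -0.02778²) = 0.02804
Seepage velocity v = K·i/n = 0.66 × 0.02804 / 0.07 = 0.2644 m/day.
t = 250 / 0.2644 = 945.5 days = 2.59 years.

2.6 years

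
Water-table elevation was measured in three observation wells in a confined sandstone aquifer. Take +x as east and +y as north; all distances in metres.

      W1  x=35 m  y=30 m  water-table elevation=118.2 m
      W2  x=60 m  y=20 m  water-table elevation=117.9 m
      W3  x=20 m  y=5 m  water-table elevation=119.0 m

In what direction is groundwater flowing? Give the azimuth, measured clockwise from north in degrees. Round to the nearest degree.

Taking W1 as reference: W2−W1 = (25, -10, -0.3); W3−W1 = (-15, -25, +0.8).
Determinant of the coordinate differences = 25·(-25) − (-15)·(-10) = -775.
∂h/∂x = [(-0.3)·(-25) − (+0.8)·(-10)] / -775 = -0.02000
∂h/∂y = [25·(+0.8) − (-15)·(-0.3)] / -775 = -0.02000
Flow direction (−∇h) has components (+0.02000 E, +0.02000 N).
Azimuth = atan2(E, N) = atan2(+0.02000, +0.02000) = 45.0° ≈ 045°.

045°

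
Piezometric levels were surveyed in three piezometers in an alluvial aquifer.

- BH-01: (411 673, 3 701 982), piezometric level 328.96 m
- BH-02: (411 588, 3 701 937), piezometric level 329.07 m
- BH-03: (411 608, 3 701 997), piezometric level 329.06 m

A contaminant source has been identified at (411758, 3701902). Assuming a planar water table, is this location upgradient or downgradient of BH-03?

downgradient

Three-point gradient (reference BH-01): Δ to BH-02 = (-85, -45, +0.11), Δ to BH-03 = (-65, 15, +0.10).
∂h/∂x = -0.001464, ∂h/∂y = +0.0003214 (det = -4200).
Head at (411758, 3701902) = 328.96 + (-0.001464)·(85) + (+0.0003214)·(-80) = 328.81 m.
That is lower than the 329.06 m at BH-03, so the point is downgradient.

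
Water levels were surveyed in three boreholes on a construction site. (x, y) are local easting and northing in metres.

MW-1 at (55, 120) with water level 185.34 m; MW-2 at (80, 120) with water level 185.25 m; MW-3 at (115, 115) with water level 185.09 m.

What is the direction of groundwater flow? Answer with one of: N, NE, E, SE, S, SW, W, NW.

Taking MW-1 as reference: MW-2−MW-1 = (25, 0, -0.09); MW-3−MW-1 = (60, -5, -0.25).
Solve a·Δx + b·Δy = Δh: det = 25·(-5) − 60·0 = -125.
∂h/∂x = [(-0.09)·(-5) − (-0.25)·0] / -125 = -0.003600
∂h/∂y = [25·(-0.25) − 60·(-0.09)] / -125 = +0.006800
Flow = −∇h = (+0.003600 east, -0.006800 north), which points southeast.

SE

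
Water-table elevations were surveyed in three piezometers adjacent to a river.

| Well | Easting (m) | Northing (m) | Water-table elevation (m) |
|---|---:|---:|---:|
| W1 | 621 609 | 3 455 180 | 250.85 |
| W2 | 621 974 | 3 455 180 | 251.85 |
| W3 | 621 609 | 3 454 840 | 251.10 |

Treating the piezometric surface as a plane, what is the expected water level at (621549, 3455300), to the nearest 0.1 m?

∂h/∂x = (251.85 − 250.85) / (621974 − 621609) = +0.002740
∂h/∂y = (251.10 − 250.85) / (3454840 − 3455180) = -0.0007353
h(621549, 3455300) = 250.85 + (+0.002740)·(-60) + (-0.0007353)·(120) = 250.85 -0.164 -0.088 = 250.597 m.

250.6 m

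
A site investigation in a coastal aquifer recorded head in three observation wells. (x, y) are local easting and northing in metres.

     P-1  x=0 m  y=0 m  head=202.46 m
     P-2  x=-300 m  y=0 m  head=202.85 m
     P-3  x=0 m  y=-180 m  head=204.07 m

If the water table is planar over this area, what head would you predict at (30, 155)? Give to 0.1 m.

∂h/∂x = (202.85 − 202.46) / (-300 − 0) = -0.001300
∂h/∂y = (204.07 − 202.46) / (-180 − 0) = -0.008944
h(30, 155) = 202.46 + (-0.001300)·(30) + (-0.008944)·(155) = 202.46 -0.039 -1.386 = 201.035 m.

201.0 m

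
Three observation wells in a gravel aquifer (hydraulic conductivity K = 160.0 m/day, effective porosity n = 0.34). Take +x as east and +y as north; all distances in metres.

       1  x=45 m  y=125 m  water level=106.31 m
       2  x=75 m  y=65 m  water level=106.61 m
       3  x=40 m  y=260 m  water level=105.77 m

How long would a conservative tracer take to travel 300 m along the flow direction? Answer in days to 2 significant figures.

140 days

Three-point gradient (reference 1): Δ to 2 = (30, -60, +0.30), Δ to 3 = (-5, 135, -0.54).
∂h/∂x = +0.002160, ∂h/∂y = -0.003920 (det = 3750).
|∇h| = √(0.002160² + -0.003920²) = 0.004476
Seepage velocity v = K·i/n = 160.0 × 0.004476 / 0.34 = 2.106 m/day.
t = 300 / 2.106 = 142.5 days.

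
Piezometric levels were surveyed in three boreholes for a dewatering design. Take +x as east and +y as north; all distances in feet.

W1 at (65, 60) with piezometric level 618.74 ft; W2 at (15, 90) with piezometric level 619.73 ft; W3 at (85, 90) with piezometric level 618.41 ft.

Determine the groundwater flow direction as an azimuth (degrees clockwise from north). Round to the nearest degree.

095°

Three-point gradient (reference W1): Δ to W2 = (-50, 30, +0.99), Δ to W3 = (20, 30, -0.33).
∂h/∂x = -0.01886, ∂h/∂y = +0.001571 (det = -2100).
Flow direction (−∇h) has components (+0.01886 E, -0.001571 N).
Azimuth = atan2(E, N) = atan2(+0.01886, -0.001571) = 94.8° ≈ 095°.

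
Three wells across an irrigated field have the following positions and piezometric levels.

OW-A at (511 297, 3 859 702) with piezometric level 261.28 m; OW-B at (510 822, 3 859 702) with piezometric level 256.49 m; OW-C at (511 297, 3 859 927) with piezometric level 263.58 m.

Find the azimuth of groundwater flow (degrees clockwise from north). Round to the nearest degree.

225°

∂h/∂x = (256.49 − 261.28) / (510822 − 511297) = +0.01008
∂h/∂y = (263.58 − 261.28) / (3859927 − 3859702) = +0.01022
Flow direction (−∇h) has components (-0.01008 E, -0.01022 N).
Azimuth = atan2(E, N) = atan2(-0.01008, -0.01022) = 224.6° ≈ 225°.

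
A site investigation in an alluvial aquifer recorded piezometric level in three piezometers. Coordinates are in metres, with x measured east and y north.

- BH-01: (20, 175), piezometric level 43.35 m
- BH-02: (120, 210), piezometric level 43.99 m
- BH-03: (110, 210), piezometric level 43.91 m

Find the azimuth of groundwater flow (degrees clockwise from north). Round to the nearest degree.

Taking BH-01 as reference: BH-02−BH-01 = (100, 35, +0.64); BH-03−BH-01 = (90, 35, +0.56).
Solve a·Δx + b·Δy = Δh: det = 100·35 − 90·35 = 350.
∂h/∂x = [(+0.64)·35 − (+0.56)·35] / 350 = +0.008000
∂h/∂y = [100·(+0.56) − 90·(+0.64)] / 350 = -0.004571
Flow direction (−∇h) has components (-0.008000 E, +0.004571 N).
Azimuth = atan2(E, N) = atan2(-0.008000, +0.004571) = 299.7° ≈ 300°.

300°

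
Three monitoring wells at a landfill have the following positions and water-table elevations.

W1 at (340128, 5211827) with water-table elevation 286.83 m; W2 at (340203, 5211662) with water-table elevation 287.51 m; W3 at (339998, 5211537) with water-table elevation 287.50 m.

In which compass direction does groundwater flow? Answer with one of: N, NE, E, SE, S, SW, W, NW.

NW

Three-point gradient (reference W1): Δ to W2 = (75, -165, +0.68), Δ to W3 = (-130, -290, +0.67).
∂h/∂x = +0.002006, ∂h/∂y = -0.003209 (det = -43200).
Flow = −∇h = (-0.002006 east, +0.003209 north), which points northwest.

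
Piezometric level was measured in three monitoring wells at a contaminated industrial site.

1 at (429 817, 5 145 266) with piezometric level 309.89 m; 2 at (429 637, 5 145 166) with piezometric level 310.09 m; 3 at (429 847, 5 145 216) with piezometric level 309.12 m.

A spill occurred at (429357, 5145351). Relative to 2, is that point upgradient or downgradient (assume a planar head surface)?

upgradient

With h = a·x + b·y + c and 1 as origin, the differences give:
  (-180)·a + (-100)·b = +0.20
  30·a + (-50)·b = -0.77
Eliminate b (×(-50) and ×(-100), subtract): 12000·a = -87.000 → a = ∂h/∂x = -0.007250
Back-substitute: b = ∂h/∂y = +0.01105.
Head at (429357, 5145351) = 309.89 + (-0.007250)·(-460) + (+0.01105)·(85) = 314.16 m.
That is higher than the 310.09 m at 2, so the point is upgradient.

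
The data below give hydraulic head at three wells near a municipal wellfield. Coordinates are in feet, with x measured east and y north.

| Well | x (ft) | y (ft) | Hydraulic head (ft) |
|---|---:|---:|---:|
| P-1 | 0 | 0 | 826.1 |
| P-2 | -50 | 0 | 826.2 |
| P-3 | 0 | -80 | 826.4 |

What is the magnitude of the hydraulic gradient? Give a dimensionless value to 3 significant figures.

0.00425

∂h/∂x = (826.2 − 826.1) / (-50 − 0) = -0.002000
∂h/∂y = (826.4 − 826.1) / (-80 − 0) = -0.003750
|∇h| = √(-0.002000² + -0.003750²) = 0.00425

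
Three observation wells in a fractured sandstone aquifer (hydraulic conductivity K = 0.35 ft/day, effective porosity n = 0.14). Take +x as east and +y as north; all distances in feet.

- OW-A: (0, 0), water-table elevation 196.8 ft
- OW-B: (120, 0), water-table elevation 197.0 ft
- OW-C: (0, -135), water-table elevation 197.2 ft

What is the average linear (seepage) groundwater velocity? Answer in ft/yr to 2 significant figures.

∂h/∂x = (197.0 − 196.8) / (120 − 0) = +0.001667
∂h/∂y = (197.2 − 196.8) / (-135 − 0) = -0.002963
|∇h| = √(0.001667² + -0.002963²) = 0.0034
Seepage velocity v = K·i/n = 0.35 × 0.0034 / 0.14 = 0.0085 ft/day = 3.105 ft/yr.

3.1 ft/yr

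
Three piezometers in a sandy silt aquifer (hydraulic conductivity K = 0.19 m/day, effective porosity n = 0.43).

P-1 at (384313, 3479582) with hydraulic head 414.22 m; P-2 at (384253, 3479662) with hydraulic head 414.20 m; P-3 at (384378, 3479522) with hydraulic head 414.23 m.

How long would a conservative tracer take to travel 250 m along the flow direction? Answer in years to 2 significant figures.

3100 years

With h = a·x + b·y + c and P-1 as origin, the differences give:
  (-60)·a + 80·b = -0.02
  65·a + (-60)·b = +0.01
Eliminate b (×(-60) and ×80, subtract): -1600·a = 0.400 → a = ∂h/∂x = -0.0002500
Back-substitute: b = ∂h/∂y = -0.0004375.
|∇h| = √(-0.0002500² + -0.0004375²) = 0.0005039
Seepage velocity v = K·i/n = 0.19 × 0.0005039 / 0.43 = 0.0002227 m/day.
t = 250 / 0.0002227 = 1.123e+06 days = 3.07e+03 years.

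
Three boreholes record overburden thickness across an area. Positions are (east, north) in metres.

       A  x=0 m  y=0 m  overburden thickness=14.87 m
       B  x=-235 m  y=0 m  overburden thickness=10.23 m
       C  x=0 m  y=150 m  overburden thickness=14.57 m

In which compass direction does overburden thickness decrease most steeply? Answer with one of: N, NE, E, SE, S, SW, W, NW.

∂d/∂x = (10.23 − 14.87) / (-235 − 0) = +0.01974
∂d/∂y = (14.57 − 14.87) / (150 − 0) = -0.002000
Steepest decrease is along −∇f = (-0.01974 E, +0.002000 N) → west.

W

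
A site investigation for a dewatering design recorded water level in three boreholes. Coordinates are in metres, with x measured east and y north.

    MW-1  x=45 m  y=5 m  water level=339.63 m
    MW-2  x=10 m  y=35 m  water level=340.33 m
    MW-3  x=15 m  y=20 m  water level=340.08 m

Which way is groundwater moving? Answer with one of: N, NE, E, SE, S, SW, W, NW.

Taking MW-1 as reference: MW-2−MW-1 = (-35, 30, +0.70); MW-3−MW-1 = (-30, 15, +0.45).
Determinant of the coordinate differences = (-35)·15 − (-30)·30 = 375.
∂h/∂x = [(+0.70)·15 − (+0.45)·30] / 375 = -0.008000
∂h/∂y = [(-35)·(+0.45) − (-30)·(+0.70)] / 375 = +0.01400
Flow = −∇h = (+0.008000 east, -0.01400 north), which points southeast.

SE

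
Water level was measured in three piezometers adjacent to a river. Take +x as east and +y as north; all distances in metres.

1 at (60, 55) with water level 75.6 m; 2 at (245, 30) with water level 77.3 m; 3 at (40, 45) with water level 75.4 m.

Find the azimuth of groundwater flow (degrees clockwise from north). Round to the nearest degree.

262°

Taking 1 as reference: 2−1 = (185, -25, +1.7); 3−1 = (-20, -10, -0.2).
Solve a·Δx + b·Δy = Δh: det = 185·(-10) − (-20)·(-25) = -2350.
∂h/∂x = [(+1.7)·(-10) − (-0.2)·(-25)] / -2350 = +0.009362
∂h/∂y = [185·(-0.2) − (-20)·(+1.7)] / -2350 = +0.001277
Flow direction (−∇h) has components (-0.009362 E, -0.001277 N).
Azimuth = atan2(E, N) = atan2(-0.009362, -0.001277) = 262.2° ≈ 262°.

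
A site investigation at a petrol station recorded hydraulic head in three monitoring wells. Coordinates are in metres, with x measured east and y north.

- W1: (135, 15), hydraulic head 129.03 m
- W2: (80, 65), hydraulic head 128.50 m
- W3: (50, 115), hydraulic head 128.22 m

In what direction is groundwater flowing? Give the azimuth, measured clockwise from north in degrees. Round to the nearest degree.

268°

Taking W1 as reference: W2−W1 = (-55, 50, -0.53); W3−W1 = (-85, 100, -0.81).
Determinant of the coordinate differences = (-55)·100 − (-85)·50 = -1250.
∂h/∂x = [(-0.53)·100 − (-0.81)·50] / -1250 = +0.01000
∂h/∂y = [(-55)·(-0.81) − (-85)·(-0.53)] / -1250 = +0.0004000
Flow direction (−∇h) has components (-0.01000 E, -0.0004000 N).
Azimuth = atan2(E, N) = atan2(-0.01000, -0.0004000) = 267.7° ≈ 268°.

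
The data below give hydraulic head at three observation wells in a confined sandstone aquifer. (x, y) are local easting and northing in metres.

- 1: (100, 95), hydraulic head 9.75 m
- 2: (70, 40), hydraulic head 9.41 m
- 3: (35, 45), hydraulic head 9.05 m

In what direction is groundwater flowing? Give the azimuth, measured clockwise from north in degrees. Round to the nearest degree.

267°

Taking 1 as reference: 2−1 = (-30, -55, -0.34); 3−1 = (-65, -50, -0.70).
Solve a·Δx + b·Δy = Δh: det = (-30)·(-50) − (-65)·(-55) = -2075.
∂h/∂x = [(-0.34)·(-50) − (-0.70)·(-55)] / -2075 = +0.01036
∂h/∂y = [(-30)·(-0.70) − (-65)·(-0.34)] / -2075 = +0.0005301
Flow direction (−∇h) has components (-0.01036 E, -0.0005301 N).
Azimuth = atan2(E, N) = atan2(-0.01036, -0.0005301) = 267.1° ≈ 267°.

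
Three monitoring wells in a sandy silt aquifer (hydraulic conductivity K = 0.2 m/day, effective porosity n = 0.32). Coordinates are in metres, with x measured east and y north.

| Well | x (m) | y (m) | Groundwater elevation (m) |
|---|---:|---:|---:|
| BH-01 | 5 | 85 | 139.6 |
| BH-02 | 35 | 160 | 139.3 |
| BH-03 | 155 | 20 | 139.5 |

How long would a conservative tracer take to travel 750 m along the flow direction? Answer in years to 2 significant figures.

Differences from BH-01: to BH-02 (Δx, Δy, Δh) = (30, 75, -0.3); to BH-03 = (150, -65, -0.1).
Solve a·Δx + b·Δy = Δh: det = 30·(-65) − 150·75 = -13200.
∂h/∂x = [(-0.3)·(-65) − (-0.1)·75] / -13200 = -0.002045
∂h/∂y = [30·(-0.1) − 150·(-0.3)] / -13200 = -0.003182
|∇h| = √(-0.002045² + -0.003182²) = 0.003782
Seepage velocity v = K·i/n = 0.2 × 0.003782 / 0.32 = 0.002364 m/day.
t = 750 / 0.002364 = 3.173e+05 days = 869 years.

870 years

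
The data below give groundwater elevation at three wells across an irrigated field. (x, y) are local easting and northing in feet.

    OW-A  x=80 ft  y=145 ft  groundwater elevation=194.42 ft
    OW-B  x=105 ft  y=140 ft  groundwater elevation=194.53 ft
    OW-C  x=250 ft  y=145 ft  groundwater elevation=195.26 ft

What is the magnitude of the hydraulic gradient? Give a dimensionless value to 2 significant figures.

0.0056

Three-point gradient (reference OW-A): Δ to OW-B = (25, -5, +0.11), Δ to OW-C = (170, 0, +0.84).
∂h/∂x = +0.004941, ∂h/∂y = +0.002706 (det = 850).
|∇h| = √(0.004941² + 0.002706²) = 0.005633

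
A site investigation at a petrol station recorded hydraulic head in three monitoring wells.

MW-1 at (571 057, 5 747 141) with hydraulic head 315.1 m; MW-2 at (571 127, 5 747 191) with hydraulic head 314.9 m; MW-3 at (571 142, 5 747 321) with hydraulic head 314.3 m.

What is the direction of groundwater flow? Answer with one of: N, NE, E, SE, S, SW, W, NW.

With h = a·x + b·y + c and MW-1 as origin, the differences give:
  70·a + 50·b = -0.2
  85·a + 180·b = -0.8
Eliminate b (×180 and ×50, subtract): 8350·a = 4.00 → a = ∂h/∂x = +0.0004790
Back-substitute: b = ∂h/∂y = -0.004671.
Flow = −∇h = (-0.0004790 east, +0.004671 north), which points north.

N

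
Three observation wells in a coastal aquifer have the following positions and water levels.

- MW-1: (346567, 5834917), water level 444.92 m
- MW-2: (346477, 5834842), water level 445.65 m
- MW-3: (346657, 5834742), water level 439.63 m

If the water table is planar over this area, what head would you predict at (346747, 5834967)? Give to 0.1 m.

441.6 m

With h = a·x + b·y + c and MW-1 as origin, the differences give:
  (-90)·a + (-75)·b = +0.73
  90·a + (-175)·b = -5.29
Eliminate b (×(-175) and ×(-75), subtract): 22500·a = -524.500 → a = ∂h/∂x = -0.02331
Back-substitute: b = ∂h/∂y = +0.01824.
h(346747, 5834967) = 444.92 + (-0.02331)·(180) + (+0.01824)·(50) = 444.92 -4.196 +0.912 = 441.636 m.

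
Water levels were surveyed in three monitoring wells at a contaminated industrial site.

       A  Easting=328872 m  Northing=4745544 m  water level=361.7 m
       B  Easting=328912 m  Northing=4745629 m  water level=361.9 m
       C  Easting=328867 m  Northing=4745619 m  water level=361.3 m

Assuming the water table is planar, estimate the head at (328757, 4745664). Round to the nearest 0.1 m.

Three-point gradient (reference A): Δ to B = (40, 85, +0.2), Δ to C = (-5, 75, -0.4).
∂h/∂x = +0.01431, ∂h/∂y = -0.004380 (det = 3425).
h(328757, 4745664) = 361.7 + (+0.01431)·(-115) + (-0.004380)·(120) = 361.7 -1.645 -0.526 = 359.529 m.

359.5 m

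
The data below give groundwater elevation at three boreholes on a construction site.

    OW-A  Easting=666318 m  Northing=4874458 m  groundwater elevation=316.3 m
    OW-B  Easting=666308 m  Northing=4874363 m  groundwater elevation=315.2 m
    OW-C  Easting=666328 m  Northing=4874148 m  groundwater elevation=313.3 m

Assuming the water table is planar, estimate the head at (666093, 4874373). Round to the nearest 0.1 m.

312.3 m

Differences from OW-A: to OW-B (Δx, Δy, Δh) = (-10, -95, -1.1); to OW-C = (10, -310, -3.0).
Solve a·Δx + b·Δy = Δh: det = (-10)·(-310) − 10·(-95) = 4050.
∂h/∂x = [(-1.1)·(-310) − (-3.0)·(-95)] / 4050 = +0.01383
∂h/∂y = [(-10)·(-3.0) − 10·(-1.1)] / 4050 = +0.01012
h(666093, 4874373) = 316.3 + (+0.01383)·(-225) + (+0.01012)·(-85) = 316.3 -3.111 -0.860 = 312.328 m.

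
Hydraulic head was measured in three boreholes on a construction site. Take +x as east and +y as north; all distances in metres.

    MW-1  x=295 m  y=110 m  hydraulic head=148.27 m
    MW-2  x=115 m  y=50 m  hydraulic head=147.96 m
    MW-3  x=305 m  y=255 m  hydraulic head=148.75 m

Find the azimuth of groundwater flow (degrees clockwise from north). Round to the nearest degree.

191°

Three-point gradient (reference MW-1): Δ to MW-2 = (-180, -60, -0.31), Δ to MW-3 = (10, 145, +0.48).
∂h/∂x = +0.0006333, ∂h/∂y = +0.003267 (det = -25500).
Flow direction (−∇h) has components (-0.0006333 E, -0.003267 N).
Azimuth = atan2(E, N) = atan2(-0.0006333, -0.003267) = 191.0° ≈ 191°.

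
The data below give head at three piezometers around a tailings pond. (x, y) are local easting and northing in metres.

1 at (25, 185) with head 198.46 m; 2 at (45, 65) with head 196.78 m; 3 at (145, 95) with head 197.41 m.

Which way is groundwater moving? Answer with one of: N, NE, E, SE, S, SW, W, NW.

S

Taking 1 as reference: 2−1 = (20, -120, -1.68); 3−1 = (120, -90, -1.05).
Determinant of the coordinate differences = 20·(-90) − 120·(-120) = 12600.
∂h/∂x = [(-1.68)·(-90) − (-1.05)·(-120)] / 12600 = +0.002000
∂h/∂y = [20·(-1.05) − 120·(-1.68)] / 12600 = +0.01433
Flow = −∇h = (-0.002000 east, -0.01433 north), which points south.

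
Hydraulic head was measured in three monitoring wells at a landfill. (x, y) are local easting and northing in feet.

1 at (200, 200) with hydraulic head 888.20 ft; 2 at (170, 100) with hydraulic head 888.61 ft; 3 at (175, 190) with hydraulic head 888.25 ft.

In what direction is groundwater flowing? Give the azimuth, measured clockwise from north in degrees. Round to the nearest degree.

006°

With h = a·x + b·y + c and 1 as origin, the differences give:
  (-30)·a + (-100)·b = +0.41
  (-25)·a + (-10)·b = +0.05
Eliminate b (×(-10) and ×(-100), subtract): -2200·a = 0.900 → a = ∂h/∂x = -0.0004091
Back-substitute: b = ∂h/∂y = -0.003977.
Flow direction (−∇h) has components (+0.0004091 E, +0.003977 N).
Azimuth = atan2(E, N) = atan2(+0.0004091, +0.003977) = 5.9° ≈ 006°.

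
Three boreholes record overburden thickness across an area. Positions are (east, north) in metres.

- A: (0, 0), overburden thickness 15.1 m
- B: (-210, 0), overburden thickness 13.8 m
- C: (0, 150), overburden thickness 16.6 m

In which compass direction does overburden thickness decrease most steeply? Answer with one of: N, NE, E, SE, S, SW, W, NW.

SW

∂d/∂x = (13.8 − 15.1) / (-210 − 0) = +0.006190
∂d/∂y = (16.6 − 15.1) / (150 − 0) = +0.01000
Steepest decrease is along −∇f = (-0.006190 E, -0.01000 N) → southwest.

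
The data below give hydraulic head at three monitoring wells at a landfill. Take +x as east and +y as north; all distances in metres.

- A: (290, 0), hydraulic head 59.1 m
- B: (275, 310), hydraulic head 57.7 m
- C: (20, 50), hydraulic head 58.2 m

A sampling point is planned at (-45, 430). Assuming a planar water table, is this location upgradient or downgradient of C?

Differences from A: to B (Δx, Δy, Δh) = (-15, 310, -1.4); to C = (-270, 50, -0.9).
Determinant of the coordinate differences = (-15)·50 − (-270)·310 = 82950.
∂h/∂x = [(-1.4)·50 − (-0.9)·310] / 82950 = +0.002520
∂h/∂y = [(-15)·(-0.9) − (-270)·(-1.4)] / 82950 = -0.004394
Head at (-45, 430) = 59.1 + (+0.002520)·(-335) + (-0.004394)·(430) = 56.37 m.
That is lower than the 58.2 m at C, so the point is downgradient.

downgradient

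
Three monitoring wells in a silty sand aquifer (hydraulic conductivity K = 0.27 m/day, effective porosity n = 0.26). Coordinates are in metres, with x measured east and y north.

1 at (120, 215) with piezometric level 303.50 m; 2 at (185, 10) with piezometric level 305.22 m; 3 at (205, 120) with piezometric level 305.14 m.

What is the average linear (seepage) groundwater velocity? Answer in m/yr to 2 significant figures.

6.0 m/yr

With h = a·x + b·y + c and 1 as origin, the differences give:
  65·a + (-205)·b = +1.72
  85·a + (-95)·b = +1.64
Eliminate b (×(-95) and ×(-205), subtract): 11250·a = 172.800 → a = ∂h/∂x = +0.01536
Back-substitute: b = ∂h/∂y = -0.003520.
|∇h| = √(0.01536² + -0.003520²) = 0.01576
Seepage velocity v = K·i/n = 0.27 × 0.01576 / 0.26 = 0.01637 m/day = 5.979 m/yr.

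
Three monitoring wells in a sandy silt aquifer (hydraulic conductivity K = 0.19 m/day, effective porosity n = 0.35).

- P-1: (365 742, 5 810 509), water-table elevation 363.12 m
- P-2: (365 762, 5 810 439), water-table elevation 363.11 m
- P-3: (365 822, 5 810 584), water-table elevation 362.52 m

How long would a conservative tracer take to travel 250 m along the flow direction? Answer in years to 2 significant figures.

Taking P-1 as reference: P-2−P-1 = (20, -70, -0.01); P-3−P-1 = (80, 75, -0.60).
Solve a·Δx + b·Δy = Δh: det = 20·75 − 80·(-70) = 7100.
∂h/∂x = [(-0.01)·75 − (-0.60)·(-70)] / 7100 = -0.006021
∂h/∂y = [20·(-0.60) − 80·(-0.01)] / 7100 = -0.001577
|∇h| = √(-0.006021² + -0.001577²) = 0.006224
Seepage velocity v = K·i/n = 0.19 × 0.006224 / 0.35 = 0.003379 m/day.
t = 250 / 0.003379 = 7.399e+04 days = 203 years.

200 years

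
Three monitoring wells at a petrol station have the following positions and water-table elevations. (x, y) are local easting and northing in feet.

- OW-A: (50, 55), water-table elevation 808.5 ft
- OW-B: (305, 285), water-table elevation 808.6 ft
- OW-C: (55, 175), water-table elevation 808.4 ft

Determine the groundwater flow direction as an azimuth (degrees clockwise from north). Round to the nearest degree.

307°

Three-point gradient (reference OW-A): Δ to OW-B = (255, 230, +0.1), Δ to OW-C = (5, 120, -0.1).
∂h/∂x = +0.001188, ∂h/∂y = -0.0008829 (det = 29450).
Flow direction (−∇h) has components (-0.001188 E, +0.0008829 N).
Azimuth = atan2(E, N) = atan2(-0.001188, +0.0008829) = 306.6° ≈ 307°.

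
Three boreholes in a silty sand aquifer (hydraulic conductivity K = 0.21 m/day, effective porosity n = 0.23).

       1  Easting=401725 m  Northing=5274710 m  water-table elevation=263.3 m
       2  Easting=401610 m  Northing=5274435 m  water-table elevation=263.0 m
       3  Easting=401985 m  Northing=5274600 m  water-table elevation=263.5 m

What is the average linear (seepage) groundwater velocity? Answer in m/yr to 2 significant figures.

With h = a·x + b·y + c and 1 as origin, the differences give:
  (-115)·a + (-275)·b = -0.3
  260·a + (-110)·b = +0.2
Eliminate b (×(-110) and ×(-275), subtract): 84150·a = 88.00 → a = ∂h/∂x = +0.001046
Back-substitute: b = ∂h/∂y = +0.0006536.
|∇h| = √(0.001046² + 0.0006536²) = 0.001233
Seepage velocity v = K·i/n = 0.21 × 0.001233 / 0.23 = 0.001126 m/day = 0.4113 m/yr.

0.41 m/yr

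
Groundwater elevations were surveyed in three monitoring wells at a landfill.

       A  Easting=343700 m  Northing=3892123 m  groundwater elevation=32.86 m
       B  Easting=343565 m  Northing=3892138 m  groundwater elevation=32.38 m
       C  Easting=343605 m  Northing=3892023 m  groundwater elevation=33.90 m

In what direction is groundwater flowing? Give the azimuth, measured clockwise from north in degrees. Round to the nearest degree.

350°

Three-point gradient (reference A): Δ to B = (-135, 15, -0.48), Δ to C = (-95, -100, +1.04).
∂h/∂x = +0.002171, ∂h/∂y = -0.01246 (det = 14925).
Flow direction (−∇h) has components (-0.002171 E, +0.01246 N).
Azimuth = atan2(E, N) = atan2(-0.002171, +0.01246) = 350.1° ≈ 350°.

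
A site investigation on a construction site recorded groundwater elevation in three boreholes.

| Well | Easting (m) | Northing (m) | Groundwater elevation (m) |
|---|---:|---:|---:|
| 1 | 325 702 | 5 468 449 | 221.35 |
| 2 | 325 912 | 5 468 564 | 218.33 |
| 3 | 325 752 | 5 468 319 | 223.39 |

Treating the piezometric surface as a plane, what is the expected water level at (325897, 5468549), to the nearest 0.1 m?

218.7 m

Taking 1 as reference: 2−1 = (210, 115, -3.02); 3−1 = (50, -130, +2.04).
Solve a·Δx + b·Δy = Δh: det = 210·(-130) − 50·115 = -33050.
∂h/∂x = [(-3.02)·(-130) − (+2.04)·115] / -33050 = -0.004781
∂h/∂y = [210·(+2.04) − 50·(-3.02)] / -33050 = -0.01753
h(325897, 5468549) = 221.35 + (-0.004781)·(195) + (-0.01753)·(100) = 221.35 -0.932 -1.753 = 218.665 m.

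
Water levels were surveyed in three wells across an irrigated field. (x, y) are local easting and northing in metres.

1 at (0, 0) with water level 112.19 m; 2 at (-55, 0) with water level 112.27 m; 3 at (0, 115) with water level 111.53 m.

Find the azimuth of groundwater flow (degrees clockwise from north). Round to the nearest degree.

014°

∂h/∂x = (112.27 − 112.19) / (-55 − 0) = -0.001455
∂h/∂y = (111.53 − 112.19) / (115 − 0) = -0.005739
Flow direction (−∇h) has components (+0.001455 E, +0.005739 N).
Azimuth = atan2(E, N) = atan2(+0.001455, +0.005739) = 14.2° ≈ 014°.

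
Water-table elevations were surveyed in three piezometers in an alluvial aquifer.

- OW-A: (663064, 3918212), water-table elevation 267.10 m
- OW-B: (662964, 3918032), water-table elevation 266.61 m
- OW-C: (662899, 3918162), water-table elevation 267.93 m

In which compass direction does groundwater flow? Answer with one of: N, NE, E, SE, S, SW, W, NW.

SE

Differences from OW-A: to OW-B (Δx, Δy, Δh) = (-100, -180, -0.49); to OW-C = (-165, -50, +0.83).
Determinant of the coordinate differences = (-100)·(-50) − (-165)·(-180) = -24700.
∂h/∂x = [(-0.49)·(-50) − (+0.83)·(-180)] / -24700 = -0.007040
∂h/∂y = [(-100)·(+0.83) − (-165)·(-0.49)] / -24700 = +0.006634
Flow = −∇h = (+0.007040 east, -0.006634 north), which points southeast.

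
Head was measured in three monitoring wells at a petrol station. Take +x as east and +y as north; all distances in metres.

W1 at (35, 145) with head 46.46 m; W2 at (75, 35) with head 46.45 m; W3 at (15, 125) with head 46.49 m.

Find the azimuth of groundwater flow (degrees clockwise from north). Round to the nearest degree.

074°

Differences from W1: to W2 (Δx, Δy, Δh) = (40, -110, -0.01); to W3 = (-20, -20, +0.03).
Solve a·Δx + b·Δy = Δh: det = 40·(-20) − (-20)·(-110) = -3000.
∂h/∂x = [(-0.01)·(-20) − (+0.03)·(-110)] / -3000 = -0.001167
∂h/∂y = [40·(+0.03) − (-20)·(-0.01)] / -3000 = -0.0003333
Flow direction (−∇h) has components (+0.001167 E, +0.0003333 N).
Azimuth = atan2(E, N) = atan2(+0.001167, +0.0003333) = 74.1° ≈ 074°.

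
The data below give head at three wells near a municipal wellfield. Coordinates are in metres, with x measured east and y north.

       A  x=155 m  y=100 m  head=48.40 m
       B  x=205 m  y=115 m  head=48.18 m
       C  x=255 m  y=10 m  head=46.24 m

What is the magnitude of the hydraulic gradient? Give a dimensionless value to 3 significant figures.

Differences from A: to B (Δx, Δy, Δh) = (50, 15, -0.22); to C = (100, -90, -2.16).
Solve a·Δx + b·Δy = Δh: det = 50·(-90) − 100·15 = -6000.
∂h/∂x = [(-0.22)·(-90) − (-2.16)·15] / -6000 = -0.008700
∂h/∂y = [50·(-2.16) − 100·(-0.22)] / -6000 = +0.01433
|∇h| = √(-0.008700² + 0.01433²) = 0.01676

0.0168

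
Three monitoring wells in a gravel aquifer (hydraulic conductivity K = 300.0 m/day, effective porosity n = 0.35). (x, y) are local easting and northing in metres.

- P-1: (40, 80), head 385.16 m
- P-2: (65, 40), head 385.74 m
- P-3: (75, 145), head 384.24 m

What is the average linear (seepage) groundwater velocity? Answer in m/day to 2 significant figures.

Differences from P-1: to P-2 (Δx, Δy, Δh) = (25, -40, +0.58); to P-3 = (35, 65, -0.92).
Determinant of the coordinate differences = 25·65 − 35·(-40) = 3025.
∂h/∂x = [(+0.58)·65 − (-0.92)·(-40)] / 3025 = +0.0002975
∂h/∂y = [25·(-0.92) − 35·(+0.58)] / 3025 = -0.01431
|∇h| = √(0.0002975² + -0.01431²) = 0.01431
Seepage velocity v = K·i/n = 300.0 × 0.01431 / 0.35 = 12.27 m/day.

12 m/day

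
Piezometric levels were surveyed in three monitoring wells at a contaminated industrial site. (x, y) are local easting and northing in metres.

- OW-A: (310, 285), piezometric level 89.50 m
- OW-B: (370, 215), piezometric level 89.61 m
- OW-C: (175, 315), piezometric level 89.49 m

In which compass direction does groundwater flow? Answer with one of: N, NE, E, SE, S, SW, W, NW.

N

Taking OW-A as reference: OW-B−OW-A = (60, -70, +0.11); OW-C−OW-A = (-135, 30, -0.01).
Solve a·Δx + b·Δy = Δh: det = 60·30 − (-135)·(-70) = -7650.
∂h/∂x = [(+0.11)·30 − (-0.01)·(-70)] / -7650 = -0.0003399
∂h/∂y = [60·(-0.01) − (-135)·(+0.11)] / -7650 = -0.001863
Flow = −∇h = (+0.0003399 east, +0.001863 north), which points north.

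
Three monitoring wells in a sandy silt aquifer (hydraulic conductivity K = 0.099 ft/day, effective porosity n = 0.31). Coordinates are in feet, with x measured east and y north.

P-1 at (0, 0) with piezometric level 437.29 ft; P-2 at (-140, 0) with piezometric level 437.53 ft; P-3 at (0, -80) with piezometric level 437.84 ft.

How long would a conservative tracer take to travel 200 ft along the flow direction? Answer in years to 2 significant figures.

∂h/∂x = (437.53 − 437.29) / (-140 − 0) = -0.001714
∂h/∂y = (437.84 − 437.29) / (-80 − 0) = -0.006875
|∇h| = √(-0.001714² + -0.006875²) = 0.007085
Seepage velocity v = K·i/n = 0.099 × 0.007085 / 0.31 = 0.002263 ft/day.
t = 200 / 0.002263 = 8.838e+04 days = 242 years.

240 years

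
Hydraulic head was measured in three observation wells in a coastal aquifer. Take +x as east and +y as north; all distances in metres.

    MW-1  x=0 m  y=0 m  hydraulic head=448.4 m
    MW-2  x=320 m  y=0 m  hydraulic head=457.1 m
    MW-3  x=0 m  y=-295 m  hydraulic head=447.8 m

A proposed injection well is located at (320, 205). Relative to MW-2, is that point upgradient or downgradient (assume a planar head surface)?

∂h/∂x = (457.1 − 448.4) / (320 − 0) = +0.02719
∂h/∂y = (447.8 − 448.4) / (-295 − 0) = +0.002034
Head at (320, 205) = 448.4 + (+0.02719)·(320) + (+0.002034)·(205) = 457.52 m.
That is higher than the 457.1 m at MW-2, so the point is upgradient.

upgradient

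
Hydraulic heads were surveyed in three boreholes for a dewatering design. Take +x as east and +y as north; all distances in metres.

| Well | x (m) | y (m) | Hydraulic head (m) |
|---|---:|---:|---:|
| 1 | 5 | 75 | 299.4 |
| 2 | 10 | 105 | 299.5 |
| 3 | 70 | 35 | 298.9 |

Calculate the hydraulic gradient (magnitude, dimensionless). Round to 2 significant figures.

Taking 1 as reference: 2−1 = (5, 30, +0.1); 3−1 = (65, -40, -0.5).
Determinant of the coordinate differences = 5·(-40) − 65·30 = -2150.
∂h/∂x = [(+0.1)·(-40) − (-0.5)·30] / -2150 = -0.005116
∂h/∂y = [5·(-0.5) − 65·(+0.1)] / -2150 = +0.004186
|∇h| = √(-0.005116² + 0.004186²) = 0.00661

0.0066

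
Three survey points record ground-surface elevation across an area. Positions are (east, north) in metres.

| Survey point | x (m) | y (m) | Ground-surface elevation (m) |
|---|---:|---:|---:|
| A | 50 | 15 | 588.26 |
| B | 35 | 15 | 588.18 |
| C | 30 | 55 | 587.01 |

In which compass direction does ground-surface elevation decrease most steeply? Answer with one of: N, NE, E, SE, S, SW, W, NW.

N

Three-point gradient (reference A): Δ to B = (-15, 0, -0.08), Δ to C = (-20, 40, -1.25).
∂z/∂x = +0.005333, ∂z/∂y = -0.02858 (det = -600).
Steepest decrease is along −∇f = (-0.005333 E, +0.02858 N) → north.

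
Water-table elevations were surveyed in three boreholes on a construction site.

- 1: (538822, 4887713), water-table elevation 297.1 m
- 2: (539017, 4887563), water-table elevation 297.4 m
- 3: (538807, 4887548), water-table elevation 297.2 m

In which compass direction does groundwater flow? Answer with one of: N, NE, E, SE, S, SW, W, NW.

NW

Taking 1 as reference: 2−1 = (195, -150, +0.3); 3−1 = (-15, -165, +0.1).
Solve a·Δx + b·Δy = Δh: det = 195·(-165) − (-15)·(-150) = -34425.
∂h/∂x = [(+0.3)·(-165) − (+0.1)·(-150)] / -34425 = +0.001002
∂h/∂y = [195·(+0.1) − (-15)·(+0.3)] / -34425 = -0.0006972
Flow = −∇h = (-0.001002 east, +0.0006972 north), which points northwest.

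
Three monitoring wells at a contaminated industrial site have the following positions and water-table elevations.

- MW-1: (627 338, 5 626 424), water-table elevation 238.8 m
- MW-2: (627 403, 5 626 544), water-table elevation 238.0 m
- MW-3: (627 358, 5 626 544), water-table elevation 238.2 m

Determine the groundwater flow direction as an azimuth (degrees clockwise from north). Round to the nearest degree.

Three-point gradient (reference MW-1): Δ to MW-2 = (65, 120, -0.8), Δ to MW-3 = (20, 120, -0.6).
∂h/∂x = -0.004444, ∂h/∂y = -0.004259 (det = 5400).
Flow direction (−∇h) has components (+0.004444 E, +0.004259 N).
Azimuth = atan2(E, N) = atan2(+0.004444, +0.004259) = 46.2° ≈ 046°.

046°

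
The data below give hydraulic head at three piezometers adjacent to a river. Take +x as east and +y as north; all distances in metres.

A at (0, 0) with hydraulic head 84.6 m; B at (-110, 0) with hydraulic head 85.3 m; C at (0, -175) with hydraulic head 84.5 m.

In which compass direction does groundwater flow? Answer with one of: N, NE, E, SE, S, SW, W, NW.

∂h/∂x = (85.3 − 84.6) / (-110 − 0) = -0.006364
∂h/∂y = (84.5 − 84.6) / (-175 − 0) = +0.0005714
Flow = −∇h = (+0.006364 east, -0.0005714 north), which points east.

E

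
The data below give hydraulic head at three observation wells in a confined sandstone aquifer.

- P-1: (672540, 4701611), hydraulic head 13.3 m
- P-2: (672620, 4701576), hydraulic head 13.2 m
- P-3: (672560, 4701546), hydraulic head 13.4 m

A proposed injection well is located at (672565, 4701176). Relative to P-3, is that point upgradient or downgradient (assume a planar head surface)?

Differences from P-1: to P-2 (Δx, Δy, Δh) = (80, -35, -0.1); to P-3 = (20, -65, +0.1).
Determinant of the coordinate differences = 80·(-65) − 20·(-35) = -4500.
∂h/∂x = [(-0.1)·(-65) − (+0.1)·(-35)] / -4500 = -0.002222
∂h/∂y = [80·(+0.1) − 20·(-0.1)] / -4500 = -0.002222
Head at (672565, 4701176) = 13.3 + (-0.002222)·(25) + (-0.002222)·(-435) = 14.21 m.
That is higher than the 13.4 m at P-3, so the point is upgradient.

upgradient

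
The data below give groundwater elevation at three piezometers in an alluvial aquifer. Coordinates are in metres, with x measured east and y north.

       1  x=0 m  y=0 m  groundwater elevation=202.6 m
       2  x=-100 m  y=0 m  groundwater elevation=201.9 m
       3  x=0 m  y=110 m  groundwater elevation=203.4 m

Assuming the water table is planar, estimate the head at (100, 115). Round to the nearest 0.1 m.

204.1 m

∂h/∂x = (201.9 − 202.6) / (-100 − 0) = +0.007000
∂h/∂y = (203.4 − 202.6) / (110 − 0) = +0.007273
h(100, 115) = 202.6 + (+0.007000)·(100) + (+0.007273)·(115) = 202.6 +0.700 +0.836 = 204.136 m.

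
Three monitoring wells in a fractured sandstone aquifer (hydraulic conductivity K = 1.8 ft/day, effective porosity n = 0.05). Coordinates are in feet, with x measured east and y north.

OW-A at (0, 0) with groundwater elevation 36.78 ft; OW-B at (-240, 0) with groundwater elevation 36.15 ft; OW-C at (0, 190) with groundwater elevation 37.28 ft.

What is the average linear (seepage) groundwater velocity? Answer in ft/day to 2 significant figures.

0.13 ft/day

∂h/∂x = (36.15 − 36.78) / (-240 − 0) = +0.002625
∂h/∂y = (37.28 − 36.78) / (190 − 0) = +0.002632
|∇h| = √(0.002625² + 0.002632²) = 0.003717
Seepage velocity v = K·i/n = 1.8 × 0.003717 / 0.05 = 0.1338 ft/day.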